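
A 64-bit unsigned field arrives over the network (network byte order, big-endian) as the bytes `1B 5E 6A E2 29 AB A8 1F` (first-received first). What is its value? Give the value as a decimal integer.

Big-endian: lowest address holds the most-significant byte.
The bytes are already most-significant first: 0x1B5E6AE229ABA81F.
0x1B5E6AE229ABA81F = 1972131206429124639.

1972131206429124639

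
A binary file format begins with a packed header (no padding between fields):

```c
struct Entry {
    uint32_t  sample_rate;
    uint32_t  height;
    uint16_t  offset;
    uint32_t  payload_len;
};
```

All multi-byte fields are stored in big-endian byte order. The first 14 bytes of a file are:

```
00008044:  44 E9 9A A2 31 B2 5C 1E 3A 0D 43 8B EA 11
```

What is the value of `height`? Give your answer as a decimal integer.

833772574

`height` follows `sample_rate` (4 bytes), so it starts at byte offset 4 and occupies 4 bytes.
Bytes at offsets 4..7: 31 B2 5C 1E.
Big-endian: lowest address holds the most-significant byte.
The bytes are already most-significant first: 0x31B25C1E.
0x31B25C1E = 833772574.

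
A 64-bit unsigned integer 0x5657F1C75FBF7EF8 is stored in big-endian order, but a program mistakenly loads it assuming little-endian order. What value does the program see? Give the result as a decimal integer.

Stored big-endian, the bytes at ascending addresses are 56 57 F1 C7 5F BF 7E F8.
Read back as little-endian, the first byte is least significant, giving 0xF87EBF5FC7F15756.
0xF87EBF5FC7F15756 = 17905959586568951638.

17905959586568951638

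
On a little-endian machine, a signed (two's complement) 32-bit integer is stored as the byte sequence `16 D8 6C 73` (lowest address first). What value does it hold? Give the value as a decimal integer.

In little-endian order the low byte comes first in memory.
Reassemble most-significant byte first: 73 6C D8 16 → 0x736CD816.
0x736CD816 = 1936513046.

1936513046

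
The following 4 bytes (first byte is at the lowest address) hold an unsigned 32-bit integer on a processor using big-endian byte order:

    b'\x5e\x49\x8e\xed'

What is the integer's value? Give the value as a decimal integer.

Big-endian stores the most-significant byte at the lowest address.
The bytes are already most-significant first: 0x5E498EED.
0x5E498EED = 1581879021.

1581879021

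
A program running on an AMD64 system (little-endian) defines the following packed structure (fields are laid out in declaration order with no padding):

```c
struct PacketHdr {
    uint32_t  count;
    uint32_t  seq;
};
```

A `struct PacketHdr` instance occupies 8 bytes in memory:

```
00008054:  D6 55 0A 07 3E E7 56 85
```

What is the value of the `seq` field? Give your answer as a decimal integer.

2237065022

`seq` follows `count` (4 bytes), so it starts at byte offset 4 and occupies 4 bytes.
Bytes at offsets 4..7: 3E E7 56 85.
Little-endian: lowest address holds the least-significant byte.
Reassemble most-significant byte first: 85 56 E7 3E → 0x8556E73E.
0x8556E73E = 2237065022.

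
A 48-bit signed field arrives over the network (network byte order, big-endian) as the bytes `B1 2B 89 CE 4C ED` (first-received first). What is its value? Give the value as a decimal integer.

-86674423001875

Big-endian: lowest address holds the most-significant byte.
The bytes are already most-significant first: 0xB12B89CE4CED.
Top bit is set, so as a signed 48-bit value this is 0xB12B89CE4CED − 2^48 = -86674423001875.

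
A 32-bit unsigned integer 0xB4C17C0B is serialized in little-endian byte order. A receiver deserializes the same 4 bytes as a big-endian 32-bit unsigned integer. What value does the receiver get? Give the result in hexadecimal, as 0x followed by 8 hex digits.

0x0B7CC1B4

Stored little-endian, the bytes at ascending addresses are 0B 7C C1 B4.
Read back as big-endian, the last byte is least significant, giving 0x0B7CC1B4.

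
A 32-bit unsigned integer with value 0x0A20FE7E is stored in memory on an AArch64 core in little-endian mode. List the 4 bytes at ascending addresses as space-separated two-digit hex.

7E FE 20 0A

Split into bytes (most-significant first): 0A 20 FE 7E.
Little-endian: lowest address holds the least-significant byte.
So at ascending addresses the bytes are 7E FE 20 0A.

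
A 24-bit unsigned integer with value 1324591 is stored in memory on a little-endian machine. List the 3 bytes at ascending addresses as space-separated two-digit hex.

2F 36 14

1324591 in hexadecimal, padded to 24 bits, is 0x14362F.
Split into bytes (most-significant first): 14 36 2F.
Little-endian: lowest address holds the least-significant byte.
So at ascending addresses the bytes are 2F 36 14.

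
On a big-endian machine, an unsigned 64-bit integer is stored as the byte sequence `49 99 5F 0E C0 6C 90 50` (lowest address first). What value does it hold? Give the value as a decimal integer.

5303374553167990864

Big-endian: lowest address holds the most-significant byte.
The bytes are already most-significant first: 0x49995F0EC06C9050.
0x49995F0EC06C9050 = 5303374553167990864.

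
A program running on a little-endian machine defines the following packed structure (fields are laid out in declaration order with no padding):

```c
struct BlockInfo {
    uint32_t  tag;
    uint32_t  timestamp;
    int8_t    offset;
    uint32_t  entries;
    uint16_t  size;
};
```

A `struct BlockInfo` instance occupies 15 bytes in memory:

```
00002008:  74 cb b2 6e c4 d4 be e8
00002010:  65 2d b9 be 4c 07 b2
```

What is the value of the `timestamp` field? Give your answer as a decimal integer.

3904820420

`timestamp` follows `tag` (4 bytes), so it starts at byte offset 4 and occupies 4 bytes.
Bytes at offsets 4..7: C4 D4 BE E8.
Little-endian: lowest address holds the least-significant byte.
Reassemble most-significant byte first: E8 BE D4 C4 → 0xE8BED4C4.
0xE8BED4C4 = 3904820420.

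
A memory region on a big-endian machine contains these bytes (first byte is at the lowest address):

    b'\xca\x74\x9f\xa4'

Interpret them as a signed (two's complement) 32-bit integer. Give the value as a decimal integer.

-898326620

Big-endian stores the most-significant byte at the lowest address.
The bytes are already most-significant first: 0xCA749FA4.
Top bit is set, so as a signed 32-bit value this is 0xCA749FA4 − 2^32 = -898326620.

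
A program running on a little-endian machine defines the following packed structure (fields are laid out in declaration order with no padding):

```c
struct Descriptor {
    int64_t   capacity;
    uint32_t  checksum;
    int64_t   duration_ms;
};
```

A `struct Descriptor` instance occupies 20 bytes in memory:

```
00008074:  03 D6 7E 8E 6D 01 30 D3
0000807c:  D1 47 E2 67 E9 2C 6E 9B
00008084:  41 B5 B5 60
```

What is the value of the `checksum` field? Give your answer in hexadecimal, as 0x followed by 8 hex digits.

0x67E247D1

`checksum` follows `capacity` (8 bytes), so it starts at byte offset 8 and occupies 4 bytes.
Bytes at offsets 8..11: D1 47 E2 67.
In little-endian order the low byte comes first in memory.
Reassemble most-significant byte first: 67 E2 47 D1 → 0x67E247D1.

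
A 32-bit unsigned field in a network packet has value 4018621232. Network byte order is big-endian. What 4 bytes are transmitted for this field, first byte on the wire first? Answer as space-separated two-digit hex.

EF 87 4B 30

4018621232 in hexadecimal, padded to 32 bits, is 0xEF874B30.
Split into bytes (most-significant first): EF 87 4B 30.
In big-endian order the high byte comes first in memory.
So the memory order matches the most-significant-first order: EF 87 4B 30.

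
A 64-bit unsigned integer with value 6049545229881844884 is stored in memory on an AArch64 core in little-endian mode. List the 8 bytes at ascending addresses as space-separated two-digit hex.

6049545229881844884 in hexadecimal, padded to 64 bits, is 0x53F44D55AFC42494.
Split into bytes (most-significant first): 53 F4 4D 55 AF C4 24 94.
Little-endian stores the least-significant byte at the lowest address.
So at ascending addresses the bytes are 94 24 C4 AF 55 4D F4 53.

94 24 C4 AF 55 4D F4 53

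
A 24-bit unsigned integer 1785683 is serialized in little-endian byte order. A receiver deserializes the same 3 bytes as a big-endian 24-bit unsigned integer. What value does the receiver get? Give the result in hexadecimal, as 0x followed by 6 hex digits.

0x533F1B

1785683 in 24-bit hexadecimal is 0x1B3F53.
Stored little-endian, the bytes at ascending addresses are 53 3F 1B.
Read back as big-endian, the last byte is least significant, giving 0x533F1B.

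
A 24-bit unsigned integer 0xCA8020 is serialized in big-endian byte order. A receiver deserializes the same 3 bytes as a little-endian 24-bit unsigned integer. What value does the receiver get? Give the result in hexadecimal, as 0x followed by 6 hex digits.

Stored big-endian, the bytes at ascending addresses are CA 80 20.
Read back as little-endian, the first byte is least significant, giving 0x2080CA.

0x2080CA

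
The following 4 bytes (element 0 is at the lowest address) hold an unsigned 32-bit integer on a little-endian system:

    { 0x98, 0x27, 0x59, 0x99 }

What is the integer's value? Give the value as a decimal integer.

Little-endian: lowest address holds the least-significant byte.
Reassemble most-significant byte first: 99 59 27 98 → 0x99592798.
0x99592798 = 2572756888.

2572756888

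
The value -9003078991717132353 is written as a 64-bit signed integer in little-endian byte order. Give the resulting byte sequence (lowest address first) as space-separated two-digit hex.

BF 17 EB 7D 5B A3 0E 83

Two's complement of -9003078991717132353 in 64 bits: 9003078991717132353 = 0x7CF15CA48214E841; invert → 0x830EA35B7DEB17BE; add 1 → 0x830EA35B7DEB17BF.
Split into bytes (most-significant first): 83 0E A3 5B 7D EB 17 BF.
In little-endian order the low byte comes first in memory.
So at ascending addresses the bytes are BF 17 EB 7D 5B A3 0E 83.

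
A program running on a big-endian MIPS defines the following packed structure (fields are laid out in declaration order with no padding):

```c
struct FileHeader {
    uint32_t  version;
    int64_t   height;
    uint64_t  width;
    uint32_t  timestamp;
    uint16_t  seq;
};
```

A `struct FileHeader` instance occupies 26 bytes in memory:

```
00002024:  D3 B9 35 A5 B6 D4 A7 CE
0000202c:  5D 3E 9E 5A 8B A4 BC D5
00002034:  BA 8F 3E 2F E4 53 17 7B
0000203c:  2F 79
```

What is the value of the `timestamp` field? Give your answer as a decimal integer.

3830650747

`timestamp` follows `version` (4 B), `height` (8 B), `width` (8 B), so it starts at offset 4 + 8 + 8 = 20 and occupies 4 bytes.
Bytes at offsets 20..23: E4 53 17 7B.
In big-endian order the high byte comes first in memory.
The bytes are already most-significant first: 0xE453177B.
0xE453177B = 3830650747.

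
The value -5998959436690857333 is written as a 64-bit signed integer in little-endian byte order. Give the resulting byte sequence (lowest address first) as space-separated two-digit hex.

8B 62 10 1A 2D 6A BF AC

Two's complement of -5998959436690857333 in 64 bits: 5998959436690857333 = 0x534095D2E5EF9D75; invert → 0xACBF6A2D1A10628A; add 1 → 0xACBF6A2D1A10628B.
Split into bytes (most-significant first): AC BF 6A 2D 1A 10 62 8B.
In little-endian order the low byte comes first in memory.
So at ascending addresses the bytes are 8B 62 10 1A 2D 6A BF AC.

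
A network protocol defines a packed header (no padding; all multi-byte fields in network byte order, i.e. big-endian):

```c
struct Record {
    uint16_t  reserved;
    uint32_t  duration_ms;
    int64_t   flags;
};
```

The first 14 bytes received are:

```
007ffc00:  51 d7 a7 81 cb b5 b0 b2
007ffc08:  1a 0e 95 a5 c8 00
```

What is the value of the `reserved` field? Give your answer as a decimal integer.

`reserved` is the first field, at byte offset 0, occupying 2 bytes.
Bytes at offsets 0..1: 51 D7.
Big-endian stores the most-significant byte at the lowest address.
The bytes are already most-significant first: 0x51D7.
0x51D7 = 20951.

20951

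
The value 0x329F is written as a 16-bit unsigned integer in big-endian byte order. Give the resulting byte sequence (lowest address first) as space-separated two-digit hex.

32 9F

Split into bytes (most-significant first): 32 9F.
Big-endian stores the most-significant byte at the lowest address.
So the memory order matches the most-significant-first order: 32 9F.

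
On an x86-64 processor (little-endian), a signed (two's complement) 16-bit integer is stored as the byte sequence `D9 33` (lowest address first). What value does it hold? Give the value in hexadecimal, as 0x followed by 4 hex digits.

In little-endian order the low byte comes first in memory.
Reassemble most-significant byte first: 33 D9 → 0x33D9.

0x33D9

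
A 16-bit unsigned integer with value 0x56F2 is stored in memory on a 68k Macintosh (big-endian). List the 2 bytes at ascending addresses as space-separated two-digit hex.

56 F2

Split into bytes (most-significant first): 56 F2.
Big-endian stores the most-significant byte at the lowest address.
So the memory order matches the most-significant-first order: 56 F2.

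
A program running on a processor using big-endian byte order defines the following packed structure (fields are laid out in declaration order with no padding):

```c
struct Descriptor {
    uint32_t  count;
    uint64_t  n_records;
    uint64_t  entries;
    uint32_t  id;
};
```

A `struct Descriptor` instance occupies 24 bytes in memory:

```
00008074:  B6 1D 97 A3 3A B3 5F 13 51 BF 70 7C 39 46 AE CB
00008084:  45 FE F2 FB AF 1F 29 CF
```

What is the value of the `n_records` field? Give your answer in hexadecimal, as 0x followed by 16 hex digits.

0x3AB35F1351BF707C

`n_records` follows `count` (4 bytes), so it starts at byte offset 4 and occupies 8 bytes.
Bytes at offsets 4..11: 3A B3 5F 13 51 BF 70 7C.
In big-endian order the high byte comes first in memory.
The bytes are already most-significant first: 0x3AB35F1351BF707C.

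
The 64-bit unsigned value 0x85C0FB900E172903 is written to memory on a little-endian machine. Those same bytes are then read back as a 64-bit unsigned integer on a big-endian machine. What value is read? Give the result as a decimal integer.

Stored little-endian, the bytes at ascending addresses are 03 29 17 0E 90 FB C0 85.
Read back as big-endian, the last byte is least significant, giving 0x0329170E90FBC085.
0x0329170E90FBC085 = 227738607488319621.

227738607488319621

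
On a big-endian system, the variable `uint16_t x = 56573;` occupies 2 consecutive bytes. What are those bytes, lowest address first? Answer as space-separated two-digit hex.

56573 in hexadecimal, padded to 16 bits, is 0xDCFD.
Split into bytes (most-significant first): DC FD.
In big-endian order the high byte comes first in memory.
So the memory order matches the most-significant-first order: DC FD.

DC FD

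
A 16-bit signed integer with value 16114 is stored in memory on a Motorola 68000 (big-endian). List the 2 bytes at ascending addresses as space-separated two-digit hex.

3E F2

16114 in hexadecimal, padded to 16 bits, is 0x3EF2.
Split into bytes (most-significant first): 3E F2.
Big-endian stores the most-significant byte at the lowest address.
So the memory order matches the most-significant-first order: 3E F2.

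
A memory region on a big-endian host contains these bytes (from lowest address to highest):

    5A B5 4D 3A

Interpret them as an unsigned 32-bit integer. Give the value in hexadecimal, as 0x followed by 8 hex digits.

0x5AB54D3A

Big-endian: lowest address holds the most-significant byte.
The bytes are already most-significant first: 0x5AB54D3A.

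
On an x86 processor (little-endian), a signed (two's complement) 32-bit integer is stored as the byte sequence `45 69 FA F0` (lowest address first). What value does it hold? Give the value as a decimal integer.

-252024507

In little-endian order the low byte comes first in memory.
Reassemble most-significant byte first: F0 FA 69 45 → 0xF0FA6945.
Top bit is set, so as a signed 32-bit value this is 0xF0FA6945 − 2^32 = -252024507.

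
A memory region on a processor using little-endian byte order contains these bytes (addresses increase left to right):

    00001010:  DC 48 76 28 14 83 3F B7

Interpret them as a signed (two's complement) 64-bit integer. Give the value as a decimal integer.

-5242327318634542884

In little-endian order the low byte comes first in memory.
Reassemble most-significant byte first: B7 3F 83 14 28 76 48 DC → 0xB73F8314287648DC.
Top bit is set, so as a signed 64-bit value this is 0xB73F8314287648DC − 2^64 = -5242327318634542884.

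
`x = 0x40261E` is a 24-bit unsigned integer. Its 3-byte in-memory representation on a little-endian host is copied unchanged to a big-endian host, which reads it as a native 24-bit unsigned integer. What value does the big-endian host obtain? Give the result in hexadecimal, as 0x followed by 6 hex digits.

0x1E2640

Stored little-endian, the bytes at ascending addresses are 1E 26 40.
Read back as big-endian, the last byte is least significant, giving 0x1E2640.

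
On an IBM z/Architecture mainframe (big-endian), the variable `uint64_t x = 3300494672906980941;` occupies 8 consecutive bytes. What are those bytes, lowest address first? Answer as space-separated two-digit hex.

3300494672906980941 in hexadecimal, padded to 64 bits, is 0x2DCDB66B11B08E4D.
Split into bytes (most-significant first): 2D CD B6 6B 11 B0 8E 4D.
Big-endian stores the most-significant byte at the lowest address.
So the memory order matches the most-significant-first order: 2D CD B6 6B 11 B0 8E 4D.

2D CD B6 6B 11 B0 8E 4D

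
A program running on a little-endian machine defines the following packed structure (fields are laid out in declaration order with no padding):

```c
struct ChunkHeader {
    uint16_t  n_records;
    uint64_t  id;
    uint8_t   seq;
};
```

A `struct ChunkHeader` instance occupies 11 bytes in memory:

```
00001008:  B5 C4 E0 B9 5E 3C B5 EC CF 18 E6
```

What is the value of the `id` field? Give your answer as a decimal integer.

`id` follows `n_records` (2 bytes), so it starts at byte offset 2 and occupies 8 bytes.
Bytes at offsets 2..9: E0 B9 5E 3C B5 EC CF 18.
In little-endian order the low byte comes first in memory.
Reassemble most-significant byte first: 18 CF EC B5 3C 5E B9 E0 → 0x18CFECB53C5EB9E0.
0x18CFECB53C5EB9E0 = 1787907840235452896.

1787907840235452896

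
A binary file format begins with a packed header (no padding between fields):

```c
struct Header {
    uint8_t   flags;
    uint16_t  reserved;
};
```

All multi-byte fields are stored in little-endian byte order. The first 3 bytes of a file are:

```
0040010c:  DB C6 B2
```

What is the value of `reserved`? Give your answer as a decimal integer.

45766

`reserved` follows `flags` (1 byte), so it starts at byte offset 1 and occupies 2 bytes.
Bytes at offsets 1..2: C6 B2.
Little-endian stores the least-significant byte at the lowest address.
Reassemble most-significant byte first: B2 C6 → 0xB2C6.
0xB2C6 = 45766.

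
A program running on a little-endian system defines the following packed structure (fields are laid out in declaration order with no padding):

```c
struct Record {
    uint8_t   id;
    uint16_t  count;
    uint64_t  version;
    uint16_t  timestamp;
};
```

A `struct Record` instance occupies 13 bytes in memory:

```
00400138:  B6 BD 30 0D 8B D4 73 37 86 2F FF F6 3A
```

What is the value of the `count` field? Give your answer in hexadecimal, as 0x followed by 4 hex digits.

0x30BD

`count` follows `id` (1 byte), so it starts at byte offset 1 and occupies 2 bytes.
Bytes at offsets 1..2: BD 30.
Little-endian: lowest address holds the least-significant byte.
Reassemble most-significant byte first: 30 BD → 0x30BD.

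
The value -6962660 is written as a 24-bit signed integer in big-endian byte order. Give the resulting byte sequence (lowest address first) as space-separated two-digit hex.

95 C2 1C

Two's complement of -6962660 in 24 bits: 6962660 = 0x6A3DE4; invert → 0x95C21B; add 1 → 0x95C21C.
Split into bytes (most-significant first): 95 C2 1C.
Big-endian stores the most-significant byte at the lowest address.
So the memory order matches the most-significant-first order: 95 C2 1C.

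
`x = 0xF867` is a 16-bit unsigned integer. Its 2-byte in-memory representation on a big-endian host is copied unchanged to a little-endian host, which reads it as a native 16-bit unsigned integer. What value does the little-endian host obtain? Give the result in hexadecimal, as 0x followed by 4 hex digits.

Stored big-endian, the bytes at ascending addresses are F8 67.
Read back as little-endian, the first byte is least significant, giving 0x67F8.

0x67F8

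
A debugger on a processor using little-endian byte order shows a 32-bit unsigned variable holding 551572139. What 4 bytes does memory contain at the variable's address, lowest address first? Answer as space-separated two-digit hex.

AB 52 E0 20

551572139 in hexadecimal, padded to 32 bits, is 0x20E052AB.
Split into bytes (most-significant first): 20 E0 52 AB.
Little-endian: lowest address holds the least-significant byte.
So at ascending addresses the bytes are AB 52 E0 20.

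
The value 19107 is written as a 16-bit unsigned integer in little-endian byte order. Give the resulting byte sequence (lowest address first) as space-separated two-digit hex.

19107 in hexadecimal, padded to 16 bits, is 0x4AA3.
Split into bytes (most-significant first): 4A A3.
Little-endian stores the least-significant byte at the lowest address.
So at ascending addresses the bytes are A3 4A.

A3 4A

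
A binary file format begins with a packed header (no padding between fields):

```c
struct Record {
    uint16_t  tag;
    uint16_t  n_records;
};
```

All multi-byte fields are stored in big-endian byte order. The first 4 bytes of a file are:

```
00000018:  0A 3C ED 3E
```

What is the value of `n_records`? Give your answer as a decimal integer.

60734

`n_records` follows `tag` (2 bytes), so it starts at byte offset 2 and occupies 2 bytes.
Bytes at offsets 2..3: ED 3E.
In big-endian order the high byte comes first in memory.
The bytes are already most-significant first: 0xED3E.
0xED3E = 60734.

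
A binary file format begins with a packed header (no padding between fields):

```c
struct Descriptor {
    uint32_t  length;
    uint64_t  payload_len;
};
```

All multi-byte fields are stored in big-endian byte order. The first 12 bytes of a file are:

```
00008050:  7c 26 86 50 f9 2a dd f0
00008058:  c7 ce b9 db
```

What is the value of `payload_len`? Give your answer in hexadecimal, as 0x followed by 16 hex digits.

0xF92ADDF0C7CEB9DB

`payload_len` follows `length` (4 bytes), so it starts at byte offset 4 and occupies 8 bytes.
Bytes at offsets 4..11: F9 2A DD F0 C7 CE B9 DB.
In big-endian order the high byte comes first in memory.
The bytes are already most-significant first: 0xF92ADDF0C7CEB9DB.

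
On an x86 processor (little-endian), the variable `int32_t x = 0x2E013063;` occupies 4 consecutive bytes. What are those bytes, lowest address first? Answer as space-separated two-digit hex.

Split into bytes (most-significant first): 2E 01 30 63.
Little-endian: lowest address holds the least-significant byte.
So at ascending addresses the bytes are 63 30 01 2E.

63 30 01 2E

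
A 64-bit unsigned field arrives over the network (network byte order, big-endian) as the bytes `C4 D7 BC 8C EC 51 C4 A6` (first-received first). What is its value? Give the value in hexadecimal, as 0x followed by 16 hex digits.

Big-endian stores the most-significant byte at the lowest address.
The bytes are already most-significant first: 0xC4D7BC8CEC51C4A6.

0xC4D7BC8CEC51C4A6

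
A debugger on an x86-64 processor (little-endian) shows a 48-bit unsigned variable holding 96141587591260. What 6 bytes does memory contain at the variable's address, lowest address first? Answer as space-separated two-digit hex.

5C 30 2D B5 70 57

96141587591260 in hexadecimal, padded to 48 bits, is 0x5770B52D305C.
Split into bytes (most-significant first): 57 70 B5 2D 30 5C.
In little-endian order the low byte comes first in memory.
So at ascending addresses the bytes are 5C 30 2D B5 70 57.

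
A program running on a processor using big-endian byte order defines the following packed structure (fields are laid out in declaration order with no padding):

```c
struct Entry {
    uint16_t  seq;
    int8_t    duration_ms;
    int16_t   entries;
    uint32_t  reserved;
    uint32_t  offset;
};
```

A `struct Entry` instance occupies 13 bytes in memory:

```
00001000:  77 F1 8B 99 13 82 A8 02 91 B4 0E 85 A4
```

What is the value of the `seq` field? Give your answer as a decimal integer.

`seq` is the first field, at byte offset 0, occupying 2 bytes.
Bytes at offsets 0..1: 77 F1.
Big-endian stores the most-significant byte at the lowest address.
The bytes are already most-significant first: 0x77F1.
0x77F1 = 30705.

30705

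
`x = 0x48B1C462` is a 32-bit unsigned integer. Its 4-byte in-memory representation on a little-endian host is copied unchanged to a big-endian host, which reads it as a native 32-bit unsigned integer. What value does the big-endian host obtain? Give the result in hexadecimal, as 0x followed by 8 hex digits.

Stored little-endian, the bytes at ascending addresses are 62 C4 B1 48.
Read back as big-endian, the last byte is least significant, giving 0x62C4B148.

0x62C4B148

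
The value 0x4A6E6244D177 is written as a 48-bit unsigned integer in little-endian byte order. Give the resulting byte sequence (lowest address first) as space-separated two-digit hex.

Split into bytes (most-significant first): 4A 6E 62 44 D1 77.
Little-endian stores the least-significant byte at the lowest address.
So at ascending addresses the bytes are 77 D1 44 62 6E 4A.

77 D1 44 62 6E 4A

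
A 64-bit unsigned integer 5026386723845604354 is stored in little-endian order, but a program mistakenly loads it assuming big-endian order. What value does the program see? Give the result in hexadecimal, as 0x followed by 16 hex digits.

5026386723845604354 in 64-bit hexadecimal is 0x45C150182A8E8402.
Stored little-endian, the bytes at ascending addresses are 02 84 8E 2A 18 50 C1 45.
Read back as big-endian, the last byte is least significant, giving 0x02848E2A1850C145.

0x02848E2A1850C145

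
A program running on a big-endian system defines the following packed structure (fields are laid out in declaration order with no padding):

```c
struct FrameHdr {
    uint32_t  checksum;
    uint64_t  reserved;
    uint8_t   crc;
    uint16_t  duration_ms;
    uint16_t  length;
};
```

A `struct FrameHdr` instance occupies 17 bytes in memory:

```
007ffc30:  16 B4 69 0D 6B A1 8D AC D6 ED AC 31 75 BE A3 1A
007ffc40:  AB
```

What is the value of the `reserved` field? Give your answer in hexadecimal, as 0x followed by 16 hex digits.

0x6BA18DACD6EDAC31

`reserved` follows `checksum` (4 bytes), so it starts at byte offset 4 and occupies 8 bytes.
Bytes at offsets 4..11: 6B A1 8D AC D6 ED AC 31.
Big-endian: lowest address holds the most-significant byte.
The bytes are already most-significant first: 0x6BA18DACD6EDAC31.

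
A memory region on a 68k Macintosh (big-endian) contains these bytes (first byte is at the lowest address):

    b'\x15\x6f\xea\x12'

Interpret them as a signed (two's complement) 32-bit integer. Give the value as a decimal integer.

359655954

Big-endian stores the most-significant byte at the lowest address.
The bytes are already most-significant first: 0x156FEA12.
0x156FEA12 = 359655954.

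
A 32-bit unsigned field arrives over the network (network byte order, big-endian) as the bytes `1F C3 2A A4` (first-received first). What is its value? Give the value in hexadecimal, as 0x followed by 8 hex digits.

0x1FC32AA4

Big-endian stores the most-significant byte at the lowest address.
The bytes are already most-significant first: 0x1FC32AA4.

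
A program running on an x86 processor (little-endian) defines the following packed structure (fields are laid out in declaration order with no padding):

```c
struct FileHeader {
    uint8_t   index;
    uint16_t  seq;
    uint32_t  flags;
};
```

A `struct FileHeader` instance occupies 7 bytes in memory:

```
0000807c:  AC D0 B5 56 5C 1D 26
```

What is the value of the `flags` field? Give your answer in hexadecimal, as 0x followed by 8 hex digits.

0x261D5C56

`flags` follows `index` (1 B), `seq` (2 B), so it starts at offset 1 + 2 = 3 and occupies 4 bytes.
Bytes at offsets 3..6: 56 5C 1D 26.
Little-endian: lowest address holds the least-significant byte.
Reassemble most-significant byte first: 26 1D 5C 56 → 0x261D5C56.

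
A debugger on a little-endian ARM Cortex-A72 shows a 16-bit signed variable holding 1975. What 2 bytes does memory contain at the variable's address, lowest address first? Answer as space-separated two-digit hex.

B7 07

1975 in hexadecimal, padded to 16 bits, is 0x07B7.
Split into bytes (most-significant first): 07 B7.
Little-endian stores the least-significant byte at the lowest address.
So at ascending addresses the bytes are B7 07.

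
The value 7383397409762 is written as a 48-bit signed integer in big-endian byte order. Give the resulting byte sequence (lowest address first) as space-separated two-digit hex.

7383397409762 in hexadecimal, padded to 48 bits, is 0x06B714C7A3E2.
Split into bytes (most-significant first): 06 B7 14 C7 A3 E2.
In big-endian order the high byte comes first in memory.
So the memory order matches the most-significant-first order: 06 B7 14 C7 A3 E2.

06 B7 14 C7 A3 E2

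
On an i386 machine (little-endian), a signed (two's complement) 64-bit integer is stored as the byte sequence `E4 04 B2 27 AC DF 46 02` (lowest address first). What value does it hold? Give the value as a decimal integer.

164064366938948836

In little-endian order the low byte comes first in memory.
Reassemble most-significant byte first: 02 46 DF AC 27 B2 04 E4 → 0x0246DFAC27B204E4.
0x0246DFAC27B204E4 = 164064366938948836.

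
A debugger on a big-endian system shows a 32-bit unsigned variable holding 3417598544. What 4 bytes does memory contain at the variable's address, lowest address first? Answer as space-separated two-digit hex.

CB B4 6A 50

3417598544 in hexadecimal, padded to 32 bits, is 0xCBB46A50.
Split into bytes (most-significant first): CB B4 6A 50.
Big-endian: lowest address holds the most-significant byte.
So the memory order matches the most-significant-first order: CB B4 6A 50.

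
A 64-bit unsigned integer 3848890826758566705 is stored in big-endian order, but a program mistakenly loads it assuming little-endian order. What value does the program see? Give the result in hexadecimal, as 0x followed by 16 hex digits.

0x3133348CD0016A35

3848890826758566705 in 64-bit hexadecimal is 0x356A01D08C343331.
Stored big-endian, the bytes at ascending addresses are 35 6A 01 D0 8C 34 33 31.
Read back as little-endian, the first byte is least significant, giving 0x3133348CD0016A35.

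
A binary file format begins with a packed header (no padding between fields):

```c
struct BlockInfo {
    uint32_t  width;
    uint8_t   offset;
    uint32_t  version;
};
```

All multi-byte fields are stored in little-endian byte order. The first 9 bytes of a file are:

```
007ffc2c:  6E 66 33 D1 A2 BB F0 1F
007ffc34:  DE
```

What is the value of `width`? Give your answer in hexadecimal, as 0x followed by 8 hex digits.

0xD133666E

`width` is the first field, at byte offset 0, occupying 4 bytes.
Bytes at offsets 0..3: 6E 66 33 D1.
In little-endian order the low byte comes first in memory.
Reassemble most-significant byte first: D1 33 66 6E → 0xD133666E.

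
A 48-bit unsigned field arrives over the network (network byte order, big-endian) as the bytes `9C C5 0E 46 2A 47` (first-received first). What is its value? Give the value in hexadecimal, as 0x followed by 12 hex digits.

0x9CC50E462A47

Big-endian stores the most-significant byte at the lowest address.
The bytes are already most-significant first: 0x9CC50E462A47.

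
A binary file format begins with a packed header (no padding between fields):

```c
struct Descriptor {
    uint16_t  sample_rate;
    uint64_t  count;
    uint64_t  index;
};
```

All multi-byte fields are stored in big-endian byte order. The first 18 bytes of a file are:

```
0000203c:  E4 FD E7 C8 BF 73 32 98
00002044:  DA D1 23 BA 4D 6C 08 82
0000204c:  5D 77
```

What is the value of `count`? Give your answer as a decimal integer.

`count` follows `sample_rate` (2 bytes), so it starts at byte offset 2 and occupies 8 bytes.
Bytes at offsets 2..9: E7 C8 BF 73 32 98 DA D1.
In big-endian order the high byte comes first in memory.
The bytes are already most-significant first: 0xE7C8BF733298DAD1.
0xE7C8BF733298DAD1 = 16701809719594506961.

16701809719594506961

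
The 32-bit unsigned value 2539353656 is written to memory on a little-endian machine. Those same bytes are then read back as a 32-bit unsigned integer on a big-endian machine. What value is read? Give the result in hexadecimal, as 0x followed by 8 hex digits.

2539353656 in 32-bit hexadecimal is 0x975B7638.
Stored little-endian, the bytes at ascending addresses are 38 76 5B 97.
Read back as big-endian, the last byte is least significant, giving 0x38765B97.

0x38765B97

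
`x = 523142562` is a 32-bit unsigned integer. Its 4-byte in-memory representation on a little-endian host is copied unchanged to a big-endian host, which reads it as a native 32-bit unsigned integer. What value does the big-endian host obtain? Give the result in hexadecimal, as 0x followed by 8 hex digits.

523142562 in 32-bit hexadecimal is 0x1F2E85A2.
Stored little-endian, the bytes at ascending addresses are A2 85 2E 1F.
Read back as big-endian, the last byte is least significant, giving 0xA2852E1F.

0xA2852E1F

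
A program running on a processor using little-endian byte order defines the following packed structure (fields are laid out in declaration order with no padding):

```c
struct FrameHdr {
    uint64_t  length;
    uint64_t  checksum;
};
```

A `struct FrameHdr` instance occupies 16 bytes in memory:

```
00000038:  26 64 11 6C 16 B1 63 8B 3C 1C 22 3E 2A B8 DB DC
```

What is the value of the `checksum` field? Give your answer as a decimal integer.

15914516199814339644

`checksum` follows `length` (8 bytes), so it starts at byte offset 8 and occupies 8 bytes.
Bytes at offsets 8..15: 3C 1C 22 3E 2A B8 DB DC.
In little-endian order the low byte comes first in memory.
Reassemble most-significant byte first: DC DB B8 2A 3E 22 1C 3C → 0xDCDBB82A3E221C3C.
0xDCDBB82A3E221C3C = 15914516199814339644.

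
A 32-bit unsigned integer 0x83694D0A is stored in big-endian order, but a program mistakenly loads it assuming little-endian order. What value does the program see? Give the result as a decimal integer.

172845443

Stored big-endian, the bytes at ascending addresses are 83 69 4D 0A.
Read back as little-endian, the first byte is least significant, giving 0x0A4D6983.
0x0A4D6983 = 172845443.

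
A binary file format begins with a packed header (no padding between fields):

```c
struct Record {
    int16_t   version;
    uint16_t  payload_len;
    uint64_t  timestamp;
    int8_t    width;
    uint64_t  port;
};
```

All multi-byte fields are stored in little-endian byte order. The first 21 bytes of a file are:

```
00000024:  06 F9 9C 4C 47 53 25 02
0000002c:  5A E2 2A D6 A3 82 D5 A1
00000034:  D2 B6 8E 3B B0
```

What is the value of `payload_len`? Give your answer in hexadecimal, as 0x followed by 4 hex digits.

0x4C9C

`payload_len` follows `version` (2 bytes), so it starts at byte offset 2 and occupies 2 bytes.
Bytes at offsets 2..3: 9C 4C.
Little-endian stores the least-significant byte at the lowest address.
Reassemble most-significant byte first: 4C 9C → 0x4C9C.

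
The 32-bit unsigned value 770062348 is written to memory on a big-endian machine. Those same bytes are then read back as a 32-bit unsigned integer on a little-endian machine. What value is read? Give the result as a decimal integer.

205055533

770062348 in 32-bit hexadecimal is 0x2DE6380C.
Stored big-endian, the bytes at ascending addresses are 2D E6 38 0C.
Read back as little-endian, the first byte is least significant, giving 0x0C38E62D.
0x0C38E62D = 205055533.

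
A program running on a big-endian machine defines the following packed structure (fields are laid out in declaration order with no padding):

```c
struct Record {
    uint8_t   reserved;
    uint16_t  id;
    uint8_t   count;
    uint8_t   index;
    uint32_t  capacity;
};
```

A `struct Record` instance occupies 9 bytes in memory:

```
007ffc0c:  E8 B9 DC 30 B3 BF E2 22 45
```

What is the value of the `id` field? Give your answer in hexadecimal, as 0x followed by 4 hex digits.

0xB9DC

`id` follows `reserved` (1 byte), so it starts at byte offset 1 and occupies 2 bytes.
Bytes at offsets 1..2: B9 DC.
In big-endian order the high byte comes first in memory.
The bytes are already most-significant first: 0xB9DC.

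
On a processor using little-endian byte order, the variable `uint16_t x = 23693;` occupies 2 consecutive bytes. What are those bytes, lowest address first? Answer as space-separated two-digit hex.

8D 5C

23693 in hexadecimal, padded to 16 bits, is 0x5C8D.
Split into bytes (most-significant first): 5C 8D.
In little-endian order the low byte comes first in memory.
So at ascending addresses the bytes are 8D 5C.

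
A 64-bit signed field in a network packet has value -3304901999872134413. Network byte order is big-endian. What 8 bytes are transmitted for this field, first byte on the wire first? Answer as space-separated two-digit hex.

D2 22 A1 24 28 24 B2 F3

Two's complement of -3304901999872134413 in 64 bits: 3304901999872134413 = 0x2DDD5EDBD7DB4D0D; invert → 0xD222A1242824B2F2; add 1 → 0xD222A1242824B2F3.
Split into bytes (most-significant first): D2 22 A1 24 28 24 B2 F3.
In big-endian order the high byte comes first in memory.
So the memory order matches the most-significant-first order: D2 22 A1 24 28 24 B2 F3.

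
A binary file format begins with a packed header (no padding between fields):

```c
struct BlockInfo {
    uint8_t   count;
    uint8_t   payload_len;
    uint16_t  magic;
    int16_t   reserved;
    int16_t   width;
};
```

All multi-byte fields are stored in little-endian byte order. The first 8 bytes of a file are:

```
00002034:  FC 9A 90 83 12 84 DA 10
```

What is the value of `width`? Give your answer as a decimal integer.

`width` follows `count` (1 B), `payload_len` (1 B), `magic` (2 B), `reserved` (2 B), so it starts at offset 1 + 1 + 2 + 2 = 6 and occupies 2 bytes.
Bytes at offsets 6..7: DA 10.
Little-endian: lowest address holds the least-significant byte.
Reassemble most-significant byte first: 10 DA → 0x10DA.
0x10DA = 4314.

4314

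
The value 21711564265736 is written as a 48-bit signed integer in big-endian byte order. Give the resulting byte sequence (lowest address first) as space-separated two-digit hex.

13 BF 1E 13 59 08

21711564265736 in hexadecimal, padded to 48 bits, is 0x13BF1E135908.
Split into bytes (most-significant first): 13 BF 1E 13 59 08.
Big-endian: lowest address holds the most-significant byte.
So the memory order matches the most-significant-first order: 13 BF 1E 13 59 08.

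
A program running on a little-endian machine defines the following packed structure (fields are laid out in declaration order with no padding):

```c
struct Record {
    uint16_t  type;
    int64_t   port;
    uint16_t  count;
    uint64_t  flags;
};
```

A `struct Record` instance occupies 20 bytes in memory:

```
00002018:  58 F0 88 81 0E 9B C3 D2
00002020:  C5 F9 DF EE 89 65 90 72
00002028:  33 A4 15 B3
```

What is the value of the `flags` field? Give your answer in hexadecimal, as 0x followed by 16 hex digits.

`flags` follows `type` (2 B), `port` (8 B), `count` (2 B), so it starts at offset 2 + 8 + 2 = 12 and occupies 8 bytes.
Bytes at offsets 12..19: 89 65 90 72 33 A4 15 B3.
In little-endian order the low byte comes first in memory.
Reassemble most-significant byte first: B3 15 A4 33 72 90 65 89 → 0xB315A43372906589.

0xB315A43372906589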